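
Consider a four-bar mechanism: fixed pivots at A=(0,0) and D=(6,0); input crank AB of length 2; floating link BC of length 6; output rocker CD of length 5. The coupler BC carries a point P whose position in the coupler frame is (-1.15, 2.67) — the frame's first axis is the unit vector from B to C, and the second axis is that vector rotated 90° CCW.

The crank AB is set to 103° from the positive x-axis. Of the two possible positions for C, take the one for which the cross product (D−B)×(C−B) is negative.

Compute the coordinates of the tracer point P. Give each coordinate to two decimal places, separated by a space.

A=(0,0), D=(6.00,0)
B = A + 2.00·(cos103°, sin103°) = (-0.4499, 1.9487)
|BD| = 6.7379
circle(B,6.00) ∩ circle(D,5.00): a=4.1852, h=4.2993
  candidates: C₊=(4.7999,4.8538) cross=28.968; C₋=(2.3130,-3.3773) cross=-28.968
  mode - wants cross < 0 → take C=(2.3130,-3.3773) (cross=-28.968)
ex = (C−B)/|BC| = (0.4605,-0.8877); ey = (0.8877,0.4605)
P = B + -1.15·ex + 2.67·ey = (1.3906,4.1990)

1.39 4.20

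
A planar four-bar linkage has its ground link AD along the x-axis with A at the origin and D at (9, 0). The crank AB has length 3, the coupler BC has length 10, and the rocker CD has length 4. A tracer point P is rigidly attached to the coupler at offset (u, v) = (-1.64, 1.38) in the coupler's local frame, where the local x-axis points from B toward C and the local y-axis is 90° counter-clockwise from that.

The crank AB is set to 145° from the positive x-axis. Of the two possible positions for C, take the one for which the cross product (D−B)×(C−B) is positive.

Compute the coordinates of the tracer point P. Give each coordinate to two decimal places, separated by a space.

A=(0,0), D=(9.00,0)
B = A + 3.00·(cos145°, sin145°) = (-2.4575, 1.7207)
|BD| = 11.5859
circle(B,10.00) ∩ circle(D,4.00): a=9.4181, h=3.3616
  candidates: C₊=(7.3554,3.6463) cross=38.947; C₋=(6.3569,-3.0023) cross=-38.947
  mode + wants cross > 0 → take C=(7.3554,3.6463) (cross=38.947)
ex = (C−B)/|BC| = (0.9813,0.1926); ey = (-0.1926,0.9813)
P = B + -1.64·ex + 1.38·ey = (-4.3325,2.7591)

-4.33 2.76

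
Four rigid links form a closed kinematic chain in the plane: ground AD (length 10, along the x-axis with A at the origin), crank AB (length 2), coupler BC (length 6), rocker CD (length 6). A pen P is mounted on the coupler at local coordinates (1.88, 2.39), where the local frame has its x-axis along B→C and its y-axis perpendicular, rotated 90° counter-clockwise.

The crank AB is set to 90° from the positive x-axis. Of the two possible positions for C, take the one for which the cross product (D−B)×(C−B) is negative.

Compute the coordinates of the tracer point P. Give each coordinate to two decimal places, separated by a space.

3.01 2.46

A=(0,0), D=(10.00,0)
B = A + 2.00·(cos90°, sin90°) = (0.0000, 2.0000)
|BD| = 10.1980
circle(B,6.00) ∩ circle(D,6.00): a=5.0990, h=3.1623
  candidates: C₊=(5.6202,4.1009) cross=32.249; C₋=(4.3798,-2.1009) cross=-32.249
  mode - wants cross < 0 → take C=(4.3798,-2.1009) (cross=-32.249)
ex = (C−B)/|BC| = (0.7300,-0.6835); ey = (0.6835,0.7300)
P = B + 1.88·ex + 2.39·ey = (3.0059,2.4597)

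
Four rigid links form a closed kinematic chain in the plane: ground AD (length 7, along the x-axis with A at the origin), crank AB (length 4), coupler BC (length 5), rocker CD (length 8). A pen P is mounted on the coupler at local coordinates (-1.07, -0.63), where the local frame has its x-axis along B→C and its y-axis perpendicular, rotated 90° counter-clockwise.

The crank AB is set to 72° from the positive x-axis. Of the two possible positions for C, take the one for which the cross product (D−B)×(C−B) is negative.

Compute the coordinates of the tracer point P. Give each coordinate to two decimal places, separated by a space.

1.14 5.04

A=(0,0), D=(7.00,0)
B = A + 4.00·(cos72°, sin72°) = (1.2361, 3.8042)
|BD| = 6.9062
circle(B,5.00) ∩ circle(D,8.00): a=0.6295, h=4.9602
  candidates: C₊=(4.4938,7.5973) cross=34.256; C₋=(-0.9708,-0.6824) cross=-34.256
  mode - wants cross < 0 → take C=(-0.9708,-0.6824) (cross=-34.256)
ex = (C−B)/|BC| = (-0.4414,-0.8973); ey = (0.8973,-0.4414)
P = B + -1.07·ex + -0.63·ey = (1.1430,5.0424)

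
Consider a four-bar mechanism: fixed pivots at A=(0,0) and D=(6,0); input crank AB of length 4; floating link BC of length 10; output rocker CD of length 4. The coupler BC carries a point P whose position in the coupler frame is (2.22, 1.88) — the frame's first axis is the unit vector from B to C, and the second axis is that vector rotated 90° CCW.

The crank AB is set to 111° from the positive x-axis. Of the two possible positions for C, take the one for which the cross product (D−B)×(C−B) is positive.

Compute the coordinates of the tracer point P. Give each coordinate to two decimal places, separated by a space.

A=(0,0), D=(6.00,0)
B = A + 4.00·(cos111°, sin111°) = (-1.4335, 3.7343)
|BD| = 8.3188
circle(B,10.00) ∩ circle(D,4.00): a=9.2082, h=3.8999
  candidates: C₊=(8.5455,3.0856) cross=32.442; C₋=(5.0441,-3.8841) cross=-32.442
  mode + wants cross > 0 → take C=(8.5455,3.0856) (cross=32.442)
ex = (C−B)/|BC| = (0.9979,-0.0649); ey = (0.0649,0.9979)
P = B + 2.22·ex + 1.88·ey = (0.9038,5.4663)

0.90 5.47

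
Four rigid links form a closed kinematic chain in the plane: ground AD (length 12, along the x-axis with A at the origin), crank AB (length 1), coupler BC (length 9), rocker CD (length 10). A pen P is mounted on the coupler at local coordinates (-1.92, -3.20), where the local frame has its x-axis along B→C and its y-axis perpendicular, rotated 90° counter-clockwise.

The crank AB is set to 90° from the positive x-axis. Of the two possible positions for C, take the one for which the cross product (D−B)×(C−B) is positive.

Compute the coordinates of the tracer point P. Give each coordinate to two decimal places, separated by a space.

A=(0,0), D=(12.00,0)
B = A + 1.00·(cos90°, sin90°) = (0.0000, 1.0000)
|BD| = 12.0416
circle(B,9.00) ∩ circle(D,10.00): a=5.2319, h=7.3231
  candidates: C₊=(5.8219,7.8633) cross=88.182; C₋=(4.6056,-6.7323) cross=-88.182
  mode + wants cross > 0 → take C=(5.8219,7.8633) (cross=88.182)
ex = (C−B)/|BC| = (0.6469,0.7626); ey = (-0.7626,0.6469)
P = B + -1.92·ex + -3.20·ey = (1.1983,-2.5342)

1.20 -2.53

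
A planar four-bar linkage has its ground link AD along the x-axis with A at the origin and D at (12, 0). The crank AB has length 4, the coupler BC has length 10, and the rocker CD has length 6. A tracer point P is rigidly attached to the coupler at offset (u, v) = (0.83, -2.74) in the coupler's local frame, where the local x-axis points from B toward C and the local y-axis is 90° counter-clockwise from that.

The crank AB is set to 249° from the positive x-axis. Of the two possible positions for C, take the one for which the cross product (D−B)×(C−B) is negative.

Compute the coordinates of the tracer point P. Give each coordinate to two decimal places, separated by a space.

A=(0,0), D=(12.00,0)
B = A + 4.00·(cos249°, sin249°) = (-1.4335, -3.7343)
|BD| = 13.9429
circle(B,10.00) ∩ circle(D,6.00): a=9.2665, h=3.7592
  candidates: C₊=(6.4877,2.3694) cross=52.414; C₋=(8.5013,-4.8744) cross=-52.414
  mode - wants cross < 0 → take C=(8.5013,-4.8744) (cross=-52.414)
ex = (C−B)/|BC| = (0.9935,-0.1140); ey = (0.1140,0.9935)
P = B + 0.83·ex + -2.74·ey = (-0.9213,-6.5511)

-0.92 -6.55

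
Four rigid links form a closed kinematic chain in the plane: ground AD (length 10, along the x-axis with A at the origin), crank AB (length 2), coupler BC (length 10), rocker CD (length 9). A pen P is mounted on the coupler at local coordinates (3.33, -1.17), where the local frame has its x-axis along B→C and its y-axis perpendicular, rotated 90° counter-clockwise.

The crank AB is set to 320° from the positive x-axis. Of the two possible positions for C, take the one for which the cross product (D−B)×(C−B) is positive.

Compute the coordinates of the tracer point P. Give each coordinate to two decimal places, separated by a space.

A=(0,0), D=(10.00,0)
B = A + 2.00·(cos320°, sin320°) = (1.5321, -1.2856)
|BD| = 8.5649
circle(B,10.00) ∩ circle(D,9.00): a=5.3916, h=8.4220
  candidates: C₊=(5.5985,7.8503) cross=72.134; C₋=(8.1268,-8.8029) cross=-72.134
  mode + wants cross > 0 → take C=(5.5985,7.8503) (cross=72.134)
ex = (C−B)/|BC| = (0.4066,0.9136); ey = (-0.9136,0.4066)
P = B + 3.33·ex + -1.17·ey = (3.9551,1.2809)

3.96 1.28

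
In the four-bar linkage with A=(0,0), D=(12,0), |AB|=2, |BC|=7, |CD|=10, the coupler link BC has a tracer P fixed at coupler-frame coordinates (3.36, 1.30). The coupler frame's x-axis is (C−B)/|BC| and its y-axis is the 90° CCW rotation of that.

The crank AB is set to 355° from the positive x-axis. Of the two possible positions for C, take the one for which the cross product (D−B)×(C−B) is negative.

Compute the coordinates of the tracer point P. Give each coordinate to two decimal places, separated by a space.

4.44 -2.82

A=(0,0), D=(12.00,0)
B = A + 2.00·(cos355°, sin355°) = (1.9924, -0.1743)
|BD| = 10.0091
circle(B,7.00) ∩ circle(D,10.00): a=2.4569, h=6.5547
  candidates: C₊=(4.3348,6.4222) cross=65.607; C₋=(4.5631,-6.6852) cross=-65.607
  mode - wants cross < 0 → take C=(4.5631,-6.6852) (cross=-65.607)
ex = (C−B)/|BC| = (0.3672,-0.9301); ey = (0.9301,0.3672)
P = B + 3.36·ex + 1.30·ey = (4.4355,-2.8221)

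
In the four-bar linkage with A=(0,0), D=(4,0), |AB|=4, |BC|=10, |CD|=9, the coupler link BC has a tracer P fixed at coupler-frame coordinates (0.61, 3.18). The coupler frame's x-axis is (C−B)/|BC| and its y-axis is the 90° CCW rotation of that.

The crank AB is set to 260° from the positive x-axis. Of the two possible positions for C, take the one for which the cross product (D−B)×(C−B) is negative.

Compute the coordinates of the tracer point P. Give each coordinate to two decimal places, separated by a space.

1.09 -1.24

A=(0,0), D=(4.00,0)
B = A + 4.00·(cos260°, sin260°) = (-0.6946, -3.9392)
|BD| = 6.1284
circle(B,10.00) ∩ circle(D,9.00): a=4.6143, h=8.8717
  candidates: C₊=(-2.8624,5.8230) cross=54.369; C₋=(8.5428,-7.7693) cross=-54.369
  mode - wants cross < 0 → take C=(8.5428,-7.7693) (cross=-54.369)
ex = (C−B)/|BC| = (0.9237,-0.3830); ey = (0.3830,0.9237)
P = B + 0.61·ex + 3.18·ey = (1.0869,-1.2354)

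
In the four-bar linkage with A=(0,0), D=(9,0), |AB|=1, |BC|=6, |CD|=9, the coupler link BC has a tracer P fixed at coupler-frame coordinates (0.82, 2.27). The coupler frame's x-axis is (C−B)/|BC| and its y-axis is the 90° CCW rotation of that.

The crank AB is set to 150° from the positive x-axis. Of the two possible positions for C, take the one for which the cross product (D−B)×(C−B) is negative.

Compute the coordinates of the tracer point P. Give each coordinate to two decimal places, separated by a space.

A=(0,0), D=(9.00,0)
B = A + 1.00·(cos150°, sin150°) = (-0.8660, 0.5000)
|BD| = 9.8787
circle(B,6.00) ∩ circle(D,9.00): a=2.6617, h=5.3773
  candidates: C₊=(2.0644,5.7357) cross=53.121; C₋=(1.5201,-5.0051) cross=-53.121
  mode - wants cross < 0 → take C=(1.5201,-5.0051) (cross=-53.121)
ex = (C−B)/|BC| = (0.3977,-0.9175); ey = (0.9175,0.3977)
P = B + 0.82·ex + 2.27·ey = (1.5429,0.6504)

1.54 0.65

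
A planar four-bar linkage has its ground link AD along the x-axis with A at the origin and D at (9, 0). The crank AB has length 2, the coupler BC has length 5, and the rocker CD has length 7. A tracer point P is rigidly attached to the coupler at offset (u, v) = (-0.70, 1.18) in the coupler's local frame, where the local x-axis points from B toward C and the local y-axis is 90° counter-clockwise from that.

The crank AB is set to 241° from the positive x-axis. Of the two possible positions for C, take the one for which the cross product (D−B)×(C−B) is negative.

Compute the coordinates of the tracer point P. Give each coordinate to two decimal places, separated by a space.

-1.00 -0.38

A=(0,0), D=(9.00,0)
B = A + 2.00·(cos241°, sin241°) = (-0.9696, -1.7492)
|BD| = 10.1219
circle(B,5.00) ∩ circle(D,7.00): a=3.8754, h=3.1593
  candidates: C₊=(2.3015,2.0323) cross=31.978; C₋=(3.3935,-4.1913) cross=-31.978
  mode - wants cross < 0 → take C=(3.3935,-4.1913) (cross=-31.978)
ex = (C−B)/|BC| = (0.8726,-0.4884); ey = (0.4884,0.8726)
P = B + -0.70·ex + 1.18·ey = (-1.0041,-0.3777)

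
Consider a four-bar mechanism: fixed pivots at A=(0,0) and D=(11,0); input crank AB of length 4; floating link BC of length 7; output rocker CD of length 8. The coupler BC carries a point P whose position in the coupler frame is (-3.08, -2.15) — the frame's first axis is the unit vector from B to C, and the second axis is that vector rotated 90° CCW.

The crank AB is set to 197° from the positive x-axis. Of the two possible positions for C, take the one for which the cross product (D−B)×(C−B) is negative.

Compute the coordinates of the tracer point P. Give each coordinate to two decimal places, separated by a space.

-7.03 -3.13

A=(0,0), D=(11.00,0)
B = A + 4.00·(cos197°, sin197°) = (-3.8252, -1.1695)
|BD| = 14.8713
circle(B,7.00) ∩ circle(D,8.00): a=6.9313, h=0.9782
  candidates: C₊=(3.0077,0.3508) cross=14.548; C₋=(3.1616,-1.5996) cross=-14.548
  mode - wants cross < 0 → take C=(3.1616,-1.5996) (cross=-14.548)
ex = (C−B)/|BC| = (0.9981,-0.0614); ey = (0.0614,0.9981)
P = B + -3.08·ex + -2.15·ey = (-7.0315,-3.1262)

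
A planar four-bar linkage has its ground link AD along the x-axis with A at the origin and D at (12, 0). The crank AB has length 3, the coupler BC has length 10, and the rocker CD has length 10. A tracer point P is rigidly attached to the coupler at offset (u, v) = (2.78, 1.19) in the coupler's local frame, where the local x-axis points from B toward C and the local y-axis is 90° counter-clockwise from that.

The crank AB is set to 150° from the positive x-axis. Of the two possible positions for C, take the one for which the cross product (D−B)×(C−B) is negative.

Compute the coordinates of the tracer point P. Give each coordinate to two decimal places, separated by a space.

A=(0,0), D=(12.00,0)
B = A + 3.00·(cos150°, sin150°) = (-2.5981, 1.5000)
|BD| = 14.6749
circle(B,10.00) ∩ circle(D,10.00): a=7.3375, h=6.7942
  candidates: C₊=(5.3954,7.5086) cross=99.705; C₋=(4.0065,-6.0086) cross=-99.705
  mode - wants cross < 0 → take C=(4.0065,-6.0086) (cross=-99.705)
ex = (C−B)/|BC| = (0.6605,-0.7509); ey = (0.7509,0.6605)
P = B + 2.78·ex + 1.19·ey = (0.1315,0.1985)

0.13 0.20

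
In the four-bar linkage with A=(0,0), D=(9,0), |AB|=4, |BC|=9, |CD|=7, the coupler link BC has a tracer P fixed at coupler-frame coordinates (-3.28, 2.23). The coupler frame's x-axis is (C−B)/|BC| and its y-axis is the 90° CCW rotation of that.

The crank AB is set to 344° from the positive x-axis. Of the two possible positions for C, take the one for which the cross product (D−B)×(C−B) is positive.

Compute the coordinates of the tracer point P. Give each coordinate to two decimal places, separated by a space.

A=(0,0), D=(9.00,0)
B = A + 4.00·(cos344°, sin344°) = (3.8450, -1.1025)
|BD| = 5.2715
circle(B,9.00) ∩ circle(D,7.00): a=5.6709, h=6.9886
  candidates: C₊=(7.9289,6.9176) cross=36.841; C₋=(10.8522,-6.7505) cross=-36.841
  mode + wants cross > 0 → take C=(7.9289,6.9176) (cross=36.841)
ex = (C−B)/|BC| = (0.4538,0.8911); ey = (-0.8911,0.4538)
P = B + -3.28·ex + 2.23·ey = (0.3695,-3.0136)

0.37 -3.01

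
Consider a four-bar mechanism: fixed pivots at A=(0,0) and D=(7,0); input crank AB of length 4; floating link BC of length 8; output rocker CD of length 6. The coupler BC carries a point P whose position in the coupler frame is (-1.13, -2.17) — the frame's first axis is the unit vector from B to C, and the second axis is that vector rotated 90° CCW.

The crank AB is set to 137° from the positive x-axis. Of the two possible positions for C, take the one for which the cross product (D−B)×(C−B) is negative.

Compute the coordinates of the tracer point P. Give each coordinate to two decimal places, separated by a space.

A=(0,0), D=(7.00,0)
B = A + 4.00·(cos137°, sin137°) = (-2.9254, 2.7280)
|BD| = 10.2935
circle(B,8.00) ∩ circle(D,6.00): a=6.5068, h=4.6542
  candidates: C₊=(4.5822,5.4913) cross=47.908; C₋=(2.1153,-3.4842) cross=-47.908
  mode - wants cross < 0 → take C=(2.1153,-3.4842) (cross=-47.908)
ex = (C−B)/|BC| = (0.6301,-0.7765); ey = (0.7765,0.6301)
P = B + -1.13·ex + -2.17·ey = (-5.3225,2.2382)

-5.32 2.24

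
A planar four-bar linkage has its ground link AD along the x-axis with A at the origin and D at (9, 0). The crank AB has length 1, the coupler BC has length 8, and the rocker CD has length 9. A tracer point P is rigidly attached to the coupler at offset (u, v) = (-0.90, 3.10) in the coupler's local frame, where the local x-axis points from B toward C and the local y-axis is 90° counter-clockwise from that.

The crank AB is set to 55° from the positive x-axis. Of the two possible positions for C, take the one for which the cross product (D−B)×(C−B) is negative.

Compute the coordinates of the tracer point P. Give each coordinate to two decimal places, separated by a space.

3.24 2.64

A=(0,0), D=(9.00,0)
B = A + 1.00·(cos55°, sin55°) = (0.5736, 0.8192)
|BD| = 8.4661
circle(B,8.00) ∩ circle(D,9.00): a=3.2291, h=7.3194
  candidates: C₊=(4.4957,7.7917) cross=61.967; C₋=(3.0793,-6.7783) cross=-61.967
  mode - wants cross < 0 → take C=(3.0793,-6.7783) (cross=-61.967)
ex = (C−B)/|BC| = (0.3132,-0.9497); ey = (0.9497,0.3132)
P = B + -0.90·ex + 3.10·ey = (3.2357,2.6448)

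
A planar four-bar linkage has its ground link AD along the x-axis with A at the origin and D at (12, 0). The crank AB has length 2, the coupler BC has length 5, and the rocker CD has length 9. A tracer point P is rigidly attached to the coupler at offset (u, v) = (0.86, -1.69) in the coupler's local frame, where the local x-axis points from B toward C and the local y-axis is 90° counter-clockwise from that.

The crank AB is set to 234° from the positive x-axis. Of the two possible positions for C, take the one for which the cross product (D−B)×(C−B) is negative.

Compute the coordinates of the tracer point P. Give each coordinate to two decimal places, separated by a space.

A=(0,0), D=(12.00,0)
B = A + 2.00·(cos234°, sin234°) = (-1.1756, -1.6180)
|BD| = 13.2746
circle(B,5.00) ∩ circle(D,9.00): a=4.5280, h=2.1207
  candidates: C₊=(3.0601,1.0388) cross=28.152; C₋=(3.5771,-3.1710) cross=-28.152
  mode - wants cross < 0 → take C=(3.5771,-3.1710) (cross=-28.152)
ex = (C−B)/|BC| = (0.9505,-0.3106); ey = (0.3106,0.9505)
P = B + 0.86·ex + -1.69·ey = (-0.8830,-3.4916)

-0.88 -3.49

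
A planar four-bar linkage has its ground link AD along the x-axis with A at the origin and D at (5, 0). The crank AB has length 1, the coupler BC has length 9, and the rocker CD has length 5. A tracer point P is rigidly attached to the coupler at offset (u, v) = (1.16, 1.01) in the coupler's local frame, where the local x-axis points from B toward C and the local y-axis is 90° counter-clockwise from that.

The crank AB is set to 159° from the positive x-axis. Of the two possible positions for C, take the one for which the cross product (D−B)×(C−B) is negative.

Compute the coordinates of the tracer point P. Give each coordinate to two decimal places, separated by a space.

0.60 0.52

A=(0,0), D=(5.00,0)
B = A + 1.00·(cos159°, sin159°) = (-0.9336, 0.3584)
|BD| = 5.9444
circle(B,9.00) ∩ circle(D,5.00): a=7.6825, h=4.6882
  candidates: C₊=(7.0176,4.5749) cross=27.868; C₋=(6.4523,-4.7844) cross=-27.868
  mode - wants cross < 0 → take C=(6.4523,-4.7844) (cross=-27.868)
ex = (C−B)/|BC| = (0.8207,-0.5714); ey = (0.5714,0.8207)
P = B + 1.16·ex + 1.01·ey = (0.5955,0.5244)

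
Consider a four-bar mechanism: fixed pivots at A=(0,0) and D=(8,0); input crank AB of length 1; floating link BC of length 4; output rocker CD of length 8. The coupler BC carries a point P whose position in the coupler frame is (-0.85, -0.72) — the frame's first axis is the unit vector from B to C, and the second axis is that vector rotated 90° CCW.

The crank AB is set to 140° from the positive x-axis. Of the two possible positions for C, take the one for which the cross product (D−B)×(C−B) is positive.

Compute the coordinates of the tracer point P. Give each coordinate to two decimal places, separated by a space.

A=(0,0), D=(8.00,0)
B = A + 1.00·(cos140°, sin140°) = (-0.7660, 0.6428)
|BD| = 8.7896
circle(B,4.00) ∩ circle(D,8.00): a=1.6643, h=3.6373
  candidates: C₊=(1.1598,4.1487) cross=31.971; C₋=(0.6278,-3.1065) cross=-31.971
  mode + wants cross > 0 → take C=(1.1598,4.1487) (cross=31.971)
ex = (C−B)/|BC| = (0.4815,0.8765); ey = (-0.8765,0.4815)
P = B + -0.85·ex + -0.72·ey = (-0.5442,-0.4489)

-0.54 -0.45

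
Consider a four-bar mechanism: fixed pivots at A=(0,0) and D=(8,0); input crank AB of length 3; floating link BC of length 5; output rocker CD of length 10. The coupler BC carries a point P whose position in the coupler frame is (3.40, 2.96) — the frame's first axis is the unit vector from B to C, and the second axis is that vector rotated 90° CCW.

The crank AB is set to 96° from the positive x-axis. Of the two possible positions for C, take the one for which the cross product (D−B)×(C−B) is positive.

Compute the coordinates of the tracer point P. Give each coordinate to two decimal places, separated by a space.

A=(0,0), D=(8.00,0)
B = A + 3.00·(cos96°, sin96°) = (-0.3136, 2.9836)
|BD| = 8.8327
circle(B,5.00) ∩ circle(D,10.00): a=0.1708, h=4.9971
  candidates: C₊=(1.5351,7.6292) cross=44.138; C₋=(-1.8408,-1.7775) cross=-44.138
  mode + wants cross > 0 → take C=(1.5351,7.6292) (cross=44.138)
ex = (C−B)/|BC| = (0.3697,0.9291); ey = (-0.9291,0.3697)
P = B + 3.40·ex + 2.96·ey = (-1.8067,7.2371)

-1.81 7.24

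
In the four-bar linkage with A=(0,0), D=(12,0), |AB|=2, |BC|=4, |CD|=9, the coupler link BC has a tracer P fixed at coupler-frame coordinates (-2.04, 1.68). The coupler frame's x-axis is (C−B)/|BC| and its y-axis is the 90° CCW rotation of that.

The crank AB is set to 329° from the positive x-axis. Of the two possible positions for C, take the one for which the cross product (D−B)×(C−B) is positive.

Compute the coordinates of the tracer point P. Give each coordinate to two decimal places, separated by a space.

A=(0,0), D=(12.00,0)
B = A + 2.00·(cos329°, sin329°) = (1.7143, -1.0301)
|BD| = 10.3371
circle(B,4.00) ∩ circle(D,9.00): a=2.0245, h=3.4498
  candidates: C₊=(3.3850,2.6043) cross=35.661; C₋=(4.0726,-4.2610) cross=-35.661
  mode + wants cross > 0 → take C=(3.3850,2.6043) (cross=35.661)
ex = (C−B)/|BC| = (0.4177,0.9086); ey = (-0.9086,0.4177)
P = B + -2.04·ex + 1.68·ey = (-0.6642,-2.1819)

-0.66 -2.18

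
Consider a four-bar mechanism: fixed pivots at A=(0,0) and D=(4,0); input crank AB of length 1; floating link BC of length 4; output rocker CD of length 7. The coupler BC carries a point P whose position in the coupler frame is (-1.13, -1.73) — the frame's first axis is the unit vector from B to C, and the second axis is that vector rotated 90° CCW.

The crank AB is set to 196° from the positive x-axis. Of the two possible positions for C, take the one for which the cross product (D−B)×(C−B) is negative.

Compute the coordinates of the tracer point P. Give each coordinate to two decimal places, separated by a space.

-2.50 1.11

A=(0,0), D=(4.00,0)
B = A + 1.00·(cos196°, sin196°) = (-0.9613, -0.2756)
|BD| = 4.9689
circle(B,4.00) ∩ circle(D,7.00): a=-0.8362, h=3.9116
  candidates: C₊=(-2.0132,3.5836) cross=19.437; C₋=(-1.5792,-4.2276) cross=-19.437
  mode - wants cross < 0 → take C=(-1.5792,-4.2276) (cross=-19.437)
ex = (C−B)/|BC| = (-0.1545,-0.9880); ey = (0.9880,-0.1545)
P = B + -1.13·ex + -1.73·ey = (-2.4959,1.1080)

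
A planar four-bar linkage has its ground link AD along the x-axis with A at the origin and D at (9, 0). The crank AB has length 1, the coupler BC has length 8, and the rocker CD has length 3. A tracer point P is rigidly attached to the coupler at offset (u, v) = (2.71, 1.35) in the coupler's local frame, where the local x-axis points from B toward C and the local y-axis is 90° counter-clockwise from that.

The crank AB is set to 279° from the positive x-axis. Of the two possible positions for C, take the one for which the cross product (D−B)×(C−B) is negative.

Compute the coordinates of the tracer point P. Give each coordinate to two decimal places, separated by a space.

3.10 -0.29

A=(0,0), D=(9.00,0)
B = A + 1.00·(cos279°, sin279°) = (0.1564, -0.9877)
|BD| = 8.8985
circle(B,8.00) ∩ circle(D,3.00): a=7.5397, h=2.6746
  candidates: C₊=(7.3526,2.5072) cross=23.800; C₋=(7.9464,-2.8089) cross=-23.800
  mode - wants cross < 0 → take C=(7.9464,-2.8089) (cross=-23.800)
ex = (C−B)/|BC| = (0.9737,-0.2277); ey = (0.2277,0.9737)
P = B + 2.71·ex + 1.35·ey = (3.1026,-0.2901)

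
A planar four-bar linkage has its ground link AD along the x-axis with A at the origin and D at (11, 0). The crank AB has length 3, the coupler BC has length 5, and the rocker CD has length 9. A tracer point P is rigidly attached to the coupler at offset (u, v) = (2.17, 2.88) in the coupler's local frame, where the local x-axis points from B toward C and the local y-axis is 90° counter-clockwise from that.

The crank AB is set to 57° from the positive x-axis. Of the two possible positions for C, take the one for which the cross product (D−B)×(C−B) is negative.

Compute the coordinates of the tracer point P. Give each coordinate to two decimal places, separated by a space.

A=(0,0), D=(11.00,0)
B = A + 3.00·(cos57°, sin57°) = (1.6339, 2.5160)
|BD| = 9.6981
circle(B,5.00) ∩ circle(D,9.00): a=1.9619, h=4.5990
  candidates: C₊=(4.7218,6.4486) cross=44.602; C₋=(2.3355,-2.4345) cross=-44.602
  mode - wants cross < 0 → take C=(2.3355,-2.4345) (cross=-44.602)
ex = (C−B)/|BC| = (0.1403,-0.9901); ey = (0.9901,0.1403)
P = B + 2.17·ex + 2.88·ey = (4.7899,0.7716)

4.79 0.77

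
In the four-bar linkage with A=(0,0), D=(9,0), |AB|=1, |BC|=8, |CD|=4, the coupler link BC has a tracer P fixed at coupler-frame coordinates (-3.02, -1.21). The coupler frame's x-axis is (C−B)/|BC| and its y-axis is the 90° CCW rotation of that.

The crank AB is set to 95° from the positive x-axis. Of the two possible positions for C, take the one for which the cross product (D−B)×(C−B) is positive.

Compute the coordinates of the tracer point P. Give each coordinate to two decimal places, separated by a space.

A=(0,0), D=(9.00,0)
B = A + 1.00·(cos95°, sin95°) = (-0.0872, 0.9962)
|BD| = 9.1416
circle(B,8.00) ∩ circle(D,4.00): a=7.1962, h=3.4950
  candidates: C₊=(7.4470,3.6862) cross=31.950; C₋=(6.6853,-3.2622) cross=-31.950
  mode + wants cross > 0 → take C=(7.4470,3.6862) (cross=31.950)
ex = (C−B)/|BC| = (0.9418,0.3363); ey = (-0.3363,0.9418)
P = B + -3.02·ex + -1.21·ey = (-2.5244,-1.1588)

-2.52 -1.16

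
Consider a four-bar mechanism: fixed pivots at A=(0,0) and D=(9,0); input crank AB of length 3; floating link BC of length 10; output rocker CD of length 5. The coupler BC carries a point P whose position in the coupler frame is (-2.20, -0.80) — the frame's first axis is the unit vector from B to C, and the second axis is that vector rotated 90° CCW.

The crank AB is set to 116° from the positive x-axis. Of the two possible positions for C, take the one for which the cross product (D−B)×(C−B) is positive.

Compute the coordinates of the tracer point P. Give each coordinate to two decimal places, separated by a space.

-3.28 1.42

A=(0,0), D=(9.00,0)
B = A + 3.00·(cos116°, sin116°) = (-1.3151, 2.6964)
|BD| = 10.6617
circle(B,10.00) ∩ circle(D,5.00): a=8.8481, h=4.6595
  candidates: C₊=(8.4238,4.9667) cross=49.678; C₋=(6.0670,-4.0494) cross=-49.678
  mode + wants cross > 0 → take C=(8.4238,4.9667) (cross=49.678)
ex = (C−B)/|BC| = (0.9739,0.2270); ey = (-0.2270,0.9739)
P = B + -2.20·ex + -0.80·ey = (-3.2760,1.4178)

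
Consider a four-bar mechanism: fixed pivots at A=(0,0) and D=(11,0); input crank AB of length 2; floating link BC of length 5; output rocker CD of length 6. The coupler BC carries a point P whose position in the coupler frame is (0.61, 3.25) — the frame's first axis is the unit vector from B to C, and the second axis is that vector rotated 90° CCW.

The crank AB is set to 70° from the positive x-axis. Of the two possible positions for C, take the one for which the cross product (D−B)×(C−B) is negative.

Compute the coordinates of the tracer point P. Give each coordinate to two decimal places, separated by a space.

A=(0,0), D=(11.00,0)
B = A + 2.00·(cos70°, sin70°) = (0.6840, 1.8794)
|BD| = 10.4858
circle(B,5.00) ∩ circle(D,6.00): a=4.7184, h=1.6544
  candidates: C₊=(5.6225,2.6613) cross=17.348; C₋=(5.0295,-0.5939) cross=-17.348
  mode - wants cross < 0 → take C=(5.0295,-0.5939) (cross=-17.348)
ex = (C−B)/|BC| = (0.8691,-0.4947); ey = (0.4947,0.8691)
P = B + 0.61·ex + 3.25·ey = (2.8218,4.4022)

2.82 4.40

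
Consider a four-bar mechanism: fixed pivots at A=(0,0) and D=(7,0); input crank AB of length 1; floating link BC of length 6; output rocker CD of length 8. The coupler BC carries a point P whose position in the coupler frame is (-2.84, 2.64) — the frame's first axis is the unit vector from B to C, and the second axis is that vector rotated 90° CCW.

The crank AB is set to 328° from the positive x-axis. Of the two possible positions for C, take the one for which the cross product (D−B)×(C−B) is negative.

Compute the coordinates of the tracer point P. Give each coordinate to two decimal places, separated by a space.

2.79 2.82

A=(0,0), D=(7.00,0)
B = A + 1.00·(cos328°, sin328°) = (0.8480, -0.5299)
|BD| = 6.1747
circle(B,6.00) ∩ circle(D,8.00): a=0.8201, h=5.9437
  candidates: C₊=(1.1550,5.4622) cross=36.701; C₋=(2.1752,-6.3813) cross=-36.701
  mode - wants cross < 0 → take C=(2.1752,-6.3813) (cross=-36.701)
ex = (C−B)/|BC| = (0.2212,-0.9752); ey = (0.9752,0.2212)
P = B + -2.84·ex + 2.64·ey = (2.7945,2.8237)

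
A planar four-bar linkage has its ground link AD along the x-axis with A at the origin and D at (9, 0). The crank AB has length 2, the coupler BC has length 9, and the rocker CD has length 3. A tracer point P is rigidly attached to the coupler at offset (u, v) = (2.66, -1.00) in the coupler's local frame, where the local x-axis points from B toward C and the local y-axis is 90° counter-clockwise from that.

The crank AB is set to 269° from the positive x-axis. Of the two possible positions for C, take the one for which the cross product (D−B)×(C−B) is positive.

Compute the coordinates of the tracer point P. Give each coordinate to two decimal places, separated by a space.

A=(0,0), D=(9.00,0)
B = A + 2.00·(cos269°, sin269°) = (-0.0349, -1.9997)
|BD| = 9.2536
circle(B,9.00) ∩ circle(D,3.00): a=8.5172, h=2.9082
  candidates: C₊=(7.6526,2.6804) cross=26.911; C₋=(8.9095,-2.9986) cross=-26.911
  mode + wants cross > 0 → take C=(7.6526,2.6804) (cross=26.911)
ex = (C−B)/|BC| = (0.8542,0.5200); ey = (-0.5200,0.8542)
P = B + 2.66·ex + -1.00·ey = (2.7572,-1.4706)

2.76 -1.47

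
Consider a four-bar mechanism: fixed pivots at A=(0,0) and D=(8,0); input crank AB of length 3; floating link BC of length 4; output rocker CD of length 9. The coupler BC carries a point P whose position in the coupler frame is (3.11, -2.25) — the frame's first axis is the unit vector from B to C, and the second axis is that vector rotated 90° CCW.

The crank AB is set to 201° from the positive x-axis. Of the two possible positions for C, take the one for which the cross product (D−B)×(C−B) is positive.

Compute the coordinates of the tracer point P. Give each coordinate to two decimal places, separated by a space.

0.75 0.38

A=(0,0), D=(8.00,0)
B = A + 3.00·(cos201°, sin201°) = (-2.8007, -1.0751)
|BD| = 10.8541
circle(B,4.00) ∩ circle(D,9.00): a=2.4328, h=3.1751
  candidates: C₊=(-0.6944,2.3254) cross=34.463; C₋=(-0.0654,-3.9937) cross=-34.463
  mode + wants cross > 0 → take C=(-0.6944,2.3254) (cross=34.463)
ex = (C−B)/|BC| = (0.5266,0.8501); ey = (-0.8501,0.5266)
P = B + 3.11·ex + -2.25·ey = (0.7497,0.3840)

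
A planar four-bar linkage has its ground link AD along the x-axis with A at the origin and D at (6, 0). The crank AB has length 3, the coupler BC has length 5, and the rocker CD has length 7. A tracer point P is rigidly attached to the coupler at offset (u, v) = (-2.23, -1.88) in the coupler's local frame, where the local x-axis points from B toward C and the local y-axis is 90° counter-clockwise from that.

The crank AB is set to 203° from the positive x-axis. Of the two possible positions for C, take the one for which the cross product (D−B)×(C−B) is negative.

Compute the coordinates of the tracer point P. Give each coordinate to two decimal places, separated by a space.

A=(0,0), D=(6.00,0)
B = A + 3.00·(cos203°, sin203°) = (-2.7615, -1.1722)
|BD| = 8.8396
circle(B,5.00) ∩ circle(D,7.00): a=3.0623, h=3.9525
  candidates: C₊=(-0.2504,3.1515) cross=34.939; C₋=(0.7978,-4.6837) cross=-34.939
  mode - wants cross < 0 → take C=(0.7978,-4.6837) (cross=-34.939)
ex = (C−B)/|BC| = (0.7119,-0.7023); ey = (0.7023,0.7119)
P = B + -2.23·ex + -1.88·ey = (-5.6693,-0.9444)

-5.67 -0.94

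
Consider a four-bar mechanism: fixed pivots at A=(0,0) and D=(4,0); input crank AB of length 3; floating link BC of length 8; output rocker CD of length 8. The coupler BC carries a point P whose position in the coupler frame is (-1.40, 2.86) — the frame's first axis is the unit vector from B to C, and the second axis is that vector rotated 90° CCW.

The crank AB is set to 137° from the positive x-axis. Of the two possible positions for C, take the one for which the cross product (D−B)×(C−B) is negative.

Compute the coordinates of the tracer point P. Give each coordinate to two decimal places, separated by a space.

A=(0,0), D=(4.00,0)
B = A + 3.00·(cos137°, sin137°) = (-2.1941, 2.0460)
|BD| = 6.5232
circle(B,8.00) ∩ circle(D,8.00): a=3.2616, h=7.3049
  candidates: C₊=(3.1941,7.9593) cross=47.652; C₋=(-1.3882,-5.9133) cross=-47.652
  mode - wants cross < 0 → take C=(-1.3882,-5.9133) (cross=-47.652)
ex = (C−B)/|BC| = (0.1007,-0.9949); ey = (0.9949,0.1007)
P = B + -1.40·ex + 2.86·ey = (0.5104,3.7270)

0.51 3.73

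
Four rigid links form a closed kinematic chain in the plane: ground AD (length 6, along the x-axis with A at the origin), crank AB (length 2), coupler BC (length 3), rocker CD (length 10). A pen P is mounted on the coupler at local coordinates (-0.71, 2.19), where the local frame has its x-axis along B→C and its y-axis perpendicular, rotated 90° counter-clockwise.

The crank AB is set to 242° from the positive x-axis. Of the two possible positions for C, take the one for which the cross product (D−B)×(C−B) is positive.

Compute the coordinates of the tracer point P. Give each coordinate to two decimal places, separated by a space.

A=(0,0), D=(6.00,0)
B = A + 2.00·(cos242°, sin242°) = (-0.9389, -1.7659)
|BD| = 7.1601
circle(B,3.00) ∩ circle(D,10.00): a=-2.7746, h=1.1409
  candidates: C₊=(-3.9092,-1.3445) cross=8.169; C₋=(-3.3464,-3.5559) cross=-8.169
  mode + wants cross > 0 → take C=(-3.9092,-1.3445) (cross=8.169)
ex = (C−B)/|BC| = (-0.9901,0.1405); ey = (-0.1405,-0.9901)
P = B + -0.71·ex + 2.19·ey = (-0.5436,-4.0339)

-0.54 -4.03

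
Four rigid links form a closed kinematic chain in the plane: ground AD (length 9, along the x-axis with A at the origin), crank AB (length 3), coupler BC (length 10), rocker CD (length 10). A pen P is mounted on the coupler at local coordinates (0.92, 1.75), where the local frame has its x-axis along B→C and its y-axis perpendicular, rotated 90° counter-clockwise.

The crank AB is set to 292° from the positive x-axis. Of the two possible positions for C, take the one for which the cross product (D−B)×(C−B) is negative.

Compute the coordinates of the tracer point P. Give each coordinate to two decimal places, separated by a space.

3.02 -2.22

A=(0,0), D=(9.00,0)
B = A + 3.00·(cos292°, sin292°) = (1.1238, -2.7816)
|BD| = 8.3529
circle(B,10.00) ∩ circle(D,10.00): a=4.1765, h=9.0861
  candidates: C₊=(2.0362,7.1767) cross=75.895; C₋=(8.0876,-9.9583) cross=-75.895
  mode - wants cross < 0 → take C=(8.0876,-9.9583) (cross=-75.895)
ex = (C−B)/|BC| = (0.6964,-0.7177); ey = (0.7177,0.6964)
P = B + 0.92·ex + 1.75·ey = (3.0204,-2.2231)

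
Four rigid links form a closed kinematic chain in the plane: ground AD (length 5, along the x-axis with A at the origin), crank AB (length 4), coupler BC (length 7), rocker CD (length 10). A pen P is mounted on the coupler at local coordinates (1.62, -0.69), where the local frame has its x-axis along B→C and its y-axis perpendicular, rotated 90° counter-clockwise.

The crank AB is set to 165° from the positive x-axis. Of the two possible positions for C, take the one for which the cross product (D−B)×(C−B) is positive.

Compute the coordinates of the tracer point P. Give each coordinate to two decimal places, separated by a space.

A=(0,0), D=(5.00,0)
B = A + 4.00·(cos165°, sin165°) = (-3.8637, 1.0353)
|BD| = 8.9240
circle(B,7.00) ∩ circle(D,10.00): a=1.6045, h=6.8136
  candidates: C₊=(-1.4796,7.6168) cross=60.805; C₋=(-3.0605,-5.9185) cross=-60.805
  mode + wants cross > 0 → take C=(-1.4796,7.6168) (cross=60.805)
ex = (C−B)/|BC| = (0.3406,0.9402); ey = (-0.9402,0.3406)
P = B + 1.62·ex + -0.69·ey = (-2.6632,2.3234)

-2.66 2.32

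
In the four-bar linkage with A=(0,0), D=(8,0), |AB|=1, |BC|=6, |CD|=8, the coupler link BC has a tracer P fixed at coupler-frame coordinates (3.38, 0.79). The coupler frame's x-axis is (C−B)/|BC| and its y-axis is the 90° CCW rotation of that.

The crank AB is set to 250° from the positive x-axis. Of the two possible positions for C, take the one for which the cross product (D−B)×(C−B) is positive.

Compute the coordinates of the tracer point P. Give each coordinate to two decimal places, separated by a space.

-0.02 2.52

A=(0,0), D=(8.00,0)
B = A + 1.00·(cos250°, sin250°) = (-0.3420, -0.9397)
|BD| = 8.3948
circle(B,6.00) ∩ circle(D,8.00): a=2.5297, h=5.4407
  candidates: C₊=(1.5628,4.7499) cross=45.673; C₋=(2.7808,-6.0630) cross=-45.673
  mode + wants cross > 0 → take C=(1.5628,4.7499) (cross=45.673)
ex = (C−B)/|BC| = (0.3175,0.9483); ey = (-0.9483,0.3175)
P = B + 3.38·ex + 0.79·ey = (-0.0181,2.5163)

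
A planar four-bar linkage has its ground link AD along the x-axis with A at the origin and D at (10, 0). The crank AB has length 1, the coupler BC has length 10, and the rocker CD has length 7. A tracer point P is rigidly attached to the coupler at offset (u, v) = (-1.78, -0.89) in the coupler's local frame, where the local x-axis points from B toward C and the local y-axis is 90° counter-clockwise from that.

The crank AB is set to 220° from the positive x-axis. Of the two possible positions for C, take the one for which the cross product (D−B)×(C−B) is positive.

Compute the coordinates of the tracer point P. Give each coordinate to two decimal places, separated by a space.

-1.48 -2.50

A=(0,0), D=(10.00,0)
B = A + 1.00·(cos220°, sin220°) = (-0.7660, -0.6428)
|BD| = 10.7852
circle(B,10.00) ∩ circle(D,7.00): a=7.7570, h=6.3111
  candidates: C₊=(6.6010,6.1194) cross=68.066; C₋=(7.3533,-6.4803) cross=-68.066
  mode + wants cross > 0 → take C=(6.6010,6.1194) (cross=68.066)
ex = (C−B)/|BC| = (0.7367,0.6762); ey = (-0.6762,0.7367)
P = B + -1.78·ex + -0.89·ey = (-1.4755,-2.5021)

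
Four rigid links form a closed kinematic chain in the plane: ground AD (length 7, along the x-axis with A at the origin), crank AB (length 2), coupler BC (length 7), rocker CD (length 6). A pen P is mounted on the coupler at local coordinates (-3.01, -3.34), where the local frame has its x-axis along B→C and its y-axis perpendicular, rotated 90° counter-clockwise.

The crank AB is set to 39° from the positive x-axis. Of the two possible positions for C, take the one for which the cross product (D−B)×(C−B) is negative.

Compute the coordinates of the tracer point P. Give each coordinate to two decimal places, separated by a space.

-2.65 2.84

A=(0,0), D=(7.00,0)
B = A + 2.00·(cos39°, sin39°) = (1.5543, 1.2586)
|BD| = 5.5893
circle(B,7.00) ∩ circle(D,6.00): a=3.9576, h=5.7739
  candidates: C₊=(6.7104,5.9930) cross=32.272; C₋=(4.1100,-5.2581) cross=-32.272
  mode - wants cross < 0 → take C=(4.1100,-5.2581) (cross=-32.272)
ex = (C−B)/|BC| = (0.3651,-0.9310); ey = (0.9310,0.3651)
P = B + -3.01·ex + -3.34·ey = (-2.6541,2.8414)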